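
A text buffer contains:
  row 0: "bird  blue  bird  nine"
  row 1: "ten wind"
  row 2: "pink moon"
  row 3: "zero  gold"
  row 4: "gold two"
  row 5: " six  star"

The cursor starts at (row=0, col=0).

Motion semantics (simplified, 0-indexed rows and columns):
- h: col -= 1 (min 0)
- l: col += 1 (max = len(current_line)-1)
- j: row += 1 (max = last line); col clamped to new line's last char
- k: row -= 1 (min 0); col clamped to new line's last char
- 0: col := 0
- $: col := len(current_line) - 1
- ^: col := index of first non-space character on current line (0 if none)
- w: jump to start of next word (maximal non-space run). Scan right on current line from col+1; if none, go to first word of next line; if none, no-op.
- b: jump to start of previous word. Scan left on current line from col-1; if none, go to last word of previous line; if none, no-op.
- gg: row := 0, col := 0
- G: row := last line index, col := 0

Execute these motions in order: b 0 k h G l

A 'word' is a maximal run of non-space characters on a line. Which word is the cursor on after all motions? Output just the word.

Answer: six

Derivation:
After 1 (b): row=0 col=0 char='b'
After 2 (0): row=0 col=0 char='b'
After 3 (k): row=0 col=0 char='b'
After 4 (h): row=0 col=0 char='b'
After 5 (G): row=5 col=0 char='_'
After 6 (l): row=5 col=1 char='s'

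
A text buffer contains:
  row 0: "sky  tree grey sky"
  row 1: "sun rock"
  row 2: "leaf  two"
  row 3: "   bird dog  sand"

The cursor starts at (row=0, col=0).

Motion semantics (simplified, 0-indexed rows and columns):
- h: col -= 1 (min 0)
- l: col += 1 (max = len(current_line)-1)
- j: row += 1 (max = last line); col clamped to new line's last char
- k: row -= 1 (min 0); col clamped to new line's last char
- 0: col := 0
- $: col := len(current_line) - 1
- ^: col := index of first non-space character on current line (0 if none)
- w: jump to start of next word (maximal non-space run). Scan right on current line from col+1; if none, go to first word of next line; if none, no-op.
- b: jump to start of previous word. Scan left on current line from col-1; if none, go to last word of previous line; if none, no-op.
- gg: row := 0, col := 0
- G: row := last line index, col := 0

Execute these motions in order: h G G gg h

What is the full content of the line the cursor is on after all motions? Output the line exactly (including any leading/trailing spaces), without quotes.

Answer: sky  tree grey sky

Derivation:
After 1 (h): row=0 col=0 char='s'
After 2 (G): row=3 col=0 char='_'
After 3 (G): row=3 col=0 char='_'
After 4 (gg): row=0 col=0 char='s'
After 5 (h): row=0 col=0 char='s'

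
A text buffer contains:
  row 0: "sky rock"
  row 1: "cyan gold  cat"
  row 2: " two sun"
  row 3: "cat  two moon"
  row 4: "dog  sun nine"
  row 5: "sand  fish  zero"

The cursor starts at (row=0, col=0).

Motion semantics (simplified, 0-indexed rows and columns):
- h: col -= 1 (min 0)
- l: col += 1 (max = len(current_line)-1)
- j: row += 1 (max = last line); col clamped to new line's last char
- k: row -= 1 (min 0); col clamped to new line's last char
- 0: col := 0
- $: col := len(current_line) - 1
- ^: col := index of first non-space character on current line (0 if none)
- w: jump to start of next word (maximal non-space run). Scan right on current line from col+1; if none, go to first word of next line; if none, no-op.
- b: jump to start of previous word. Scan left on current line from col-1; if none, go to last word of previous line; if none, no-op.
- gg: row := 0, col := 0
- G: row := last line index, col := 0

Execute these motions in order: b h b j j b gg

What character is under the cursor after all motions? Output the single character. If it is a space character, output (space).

Answer: s

Derivation:
After 1 (b): row=0 col=0 char='s'
After 2 (h): row=0 col=0 char='s'
After 3 (b): row=0 col=0 char='s'
After 4 (j): row=1 col=0 char='c'
After 5 (j): row=2 col=0 char='_'
After 6 (b): row=1 col=11 char='c'
After 7 (gg): row=0 col=0 char='s'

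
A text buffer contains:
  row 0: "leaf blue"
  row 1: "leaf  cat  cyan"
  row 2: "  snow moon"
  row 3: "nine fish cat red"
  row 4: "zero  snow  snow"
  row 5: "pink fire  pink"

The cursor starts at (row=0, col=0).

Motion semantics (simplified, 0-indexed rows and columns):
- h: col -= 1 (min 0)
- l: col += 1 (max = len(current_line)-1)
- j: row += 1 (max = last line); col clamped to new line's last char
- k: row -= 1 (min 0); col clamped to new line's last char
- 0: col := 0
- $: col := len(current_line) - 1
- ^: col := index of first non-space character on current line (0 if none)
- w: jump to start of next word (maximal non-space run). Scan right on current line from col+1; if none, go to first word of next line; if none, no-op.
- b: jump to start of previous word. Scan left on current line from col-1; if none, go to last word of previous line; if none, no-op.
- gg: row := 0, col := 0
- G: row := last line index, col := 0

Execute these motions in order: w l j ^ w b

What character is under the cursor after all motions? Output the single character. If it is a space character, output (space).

Answer: l

Derivation:
After 1 (w): row=0 col=5 char='b'
After 2 (l): row=0 col=6 char='l'
After 3 (j): row=1 col=6 char='c'
After 4 (^): row=1 col=0 char='l'
After 5 (w): row=1 col=6 char='c'
After 6 (b): row=1 col=0 char='l'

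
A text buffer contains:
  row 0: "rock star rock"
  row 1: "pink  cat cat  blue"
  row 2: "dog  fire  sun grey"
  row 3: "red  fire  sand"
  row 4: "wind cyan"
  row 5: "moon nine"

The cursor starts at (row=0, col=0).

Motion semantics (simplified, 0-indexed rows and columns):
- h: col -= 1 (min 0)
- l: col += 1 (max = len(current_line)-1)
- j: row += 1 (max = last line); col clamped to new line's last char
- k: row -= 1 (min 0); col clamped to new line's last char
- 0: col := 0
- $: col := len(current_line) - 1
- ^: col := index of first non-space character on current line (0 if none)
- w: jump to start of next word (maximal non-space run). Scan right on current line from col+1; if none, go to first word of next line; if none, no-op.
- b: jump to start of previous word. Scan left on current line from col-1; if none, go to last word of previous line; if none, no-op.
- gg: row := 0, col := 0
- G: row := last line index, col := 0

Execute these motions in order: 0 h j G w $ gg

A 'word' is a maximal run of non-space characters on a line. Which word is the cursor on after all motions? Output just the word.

Answer: rock

Derivation:
After 1 (0): row=0 col=0 char='r'
After 2 (h): row=0 col=0 char='r'
After 3 (j): row=1 col=0 char='p'
After 4 (G): row=5 col=0 char='m'
After 5 (w): row=5 col=5 char='n'
After 6 ($): row=5 col=8 char='e'
After 7 (gg): row=0 col=0 char='r'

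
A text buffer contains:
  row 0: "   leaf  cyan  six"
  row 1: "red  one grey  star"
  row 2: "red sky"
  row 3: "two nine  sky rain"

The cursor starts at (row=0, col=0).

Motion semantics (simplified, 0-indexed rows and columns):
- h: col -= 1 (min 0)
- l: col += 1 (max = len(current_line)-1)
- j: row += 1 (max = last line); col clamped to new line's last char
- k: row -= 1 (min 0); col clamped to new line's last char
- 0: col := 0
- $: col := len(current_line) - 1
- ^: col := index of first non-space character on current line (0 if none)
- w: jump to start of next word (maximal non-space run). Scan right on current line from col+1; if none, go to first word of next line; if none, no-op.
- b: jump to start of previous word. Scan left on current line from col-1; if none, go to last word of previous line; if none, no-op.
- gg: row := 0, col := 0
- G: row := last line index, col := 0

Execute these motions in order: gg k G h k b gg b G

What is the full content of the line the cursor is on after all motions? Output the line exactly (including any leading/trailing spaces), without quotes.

Answer: two nine  sky rain

Derivation:
After 1 (gg): row=0 col=0 char='_'
After 2 (k): row=0 col=0 char='_'
After 3 (G): row=3 col=0 char='t'
After 4 (h): row=3 col=0 char='t'
After 5 (k): row=2 col=0 char='r'
After 6 (b): row=1 col=15 char='s'
After 7 (gg): row=0 col=0 char='_'
After 8 (b): row=0 col=0 char='_'
After 9 (G): row=3 col=0 char='t'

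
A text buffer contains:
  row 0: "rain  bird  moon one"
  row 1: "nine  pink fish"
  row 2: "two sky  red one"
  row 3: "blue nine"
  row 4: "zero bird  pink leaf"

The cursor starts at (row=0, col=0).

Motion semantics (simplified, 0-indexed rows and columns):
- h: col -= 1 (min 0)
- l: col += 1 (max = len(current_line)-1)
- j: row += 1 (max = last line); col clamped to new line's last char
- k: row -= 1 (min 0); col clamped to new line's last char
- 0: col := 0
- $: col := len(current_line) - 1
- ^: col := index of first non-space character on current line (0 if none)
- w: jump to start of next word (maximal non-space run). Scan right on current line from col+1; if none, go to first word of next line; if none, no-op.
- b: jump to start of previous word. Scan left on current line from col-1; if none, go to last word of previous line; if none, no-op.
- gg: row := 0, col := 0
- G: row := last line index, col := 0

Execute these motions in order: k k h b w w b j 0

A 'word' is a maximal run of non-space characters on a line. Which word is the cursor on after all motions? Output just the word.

Answer: nine

Derivation:
After 1 (k): row=0 col=0 char='r'
After 2 (k): row=0 col=0 char='r'
After 3 (h): row=0 col=0 char='r'
After 4 (b): row=0 col=0 char='r'
After 5 (w): row=0 col=6 char='b'
After 6 (w): row=0 col=12 char='m'
After 7 (b): row=0 col=6 char='b'
After 8 (j): row=1 col=6 char='p'
After 9 (0): row=1 col=0 char='n'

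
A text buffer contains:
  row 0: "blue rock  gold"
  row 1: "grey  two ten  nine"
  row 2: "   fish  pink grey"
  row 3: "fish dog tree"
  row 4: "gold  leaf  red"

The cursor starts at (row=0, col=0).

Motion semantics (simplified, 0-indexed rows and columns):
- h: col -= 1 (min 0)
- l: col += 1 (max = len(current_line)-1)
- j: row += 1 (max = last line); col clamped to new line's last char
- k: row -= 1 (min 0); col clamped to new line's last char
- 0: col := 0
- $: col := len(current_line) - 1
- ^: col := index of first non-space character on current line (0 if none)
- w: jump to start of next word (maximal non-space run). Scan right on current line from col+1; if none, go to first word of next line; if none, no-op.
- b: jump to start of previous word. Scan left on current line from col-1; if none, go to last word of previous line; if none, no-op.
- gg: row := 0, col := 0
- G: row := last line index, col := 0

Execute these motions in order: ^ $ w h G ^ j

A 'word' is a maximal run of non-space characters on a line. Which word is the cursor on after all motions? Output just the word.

Answer: gold

Derivation:
After 1 (^): row=0 col=0 char='b'
After 2 ($): row=0 col=14 char='d'
After 3 (w): row=1 col=0 char='g'
After 4 (h): row=1 col=0 char='g'
After 5 (G): row=4 col=0 char='g'
After 6 (^): row=4 col=0 char='g'
After 7 (j): row=4 col=0 char='g'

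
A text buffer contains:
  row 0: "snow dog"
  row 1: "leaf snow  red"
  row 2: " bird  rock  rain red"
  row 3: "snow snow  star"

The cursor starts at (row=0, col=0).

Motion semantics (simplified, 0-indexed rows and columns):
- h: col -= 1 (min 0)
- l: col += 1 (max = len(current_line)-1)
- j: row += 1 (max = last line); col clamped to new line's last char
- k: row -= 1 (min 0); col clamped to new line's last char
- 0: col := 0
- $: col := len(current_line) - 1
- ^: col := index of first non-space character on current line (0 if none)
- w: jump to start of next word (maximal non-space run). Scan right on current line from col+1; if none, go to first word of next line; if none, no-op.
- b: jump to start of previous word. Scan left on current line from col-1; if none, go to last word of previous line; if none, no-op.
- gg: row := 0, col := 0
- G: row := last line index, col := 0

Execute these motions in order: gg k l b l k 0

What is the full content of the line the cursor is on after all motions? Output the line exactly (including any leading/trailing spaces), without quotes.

After 1 (gg): row=0 col=0 char='s'
After 2 (k): row=0 col=0 char='s'
After 3 (l): row=0 col=1 char='n'
After 4 (b): row=0 col=0 char='s'
After 5 (l): row=0 col=1 char='n'
After 6 (k): row=0 col=1 char='n'
After 7 (0): row=0 col=0 char='s'

Answer: snow dog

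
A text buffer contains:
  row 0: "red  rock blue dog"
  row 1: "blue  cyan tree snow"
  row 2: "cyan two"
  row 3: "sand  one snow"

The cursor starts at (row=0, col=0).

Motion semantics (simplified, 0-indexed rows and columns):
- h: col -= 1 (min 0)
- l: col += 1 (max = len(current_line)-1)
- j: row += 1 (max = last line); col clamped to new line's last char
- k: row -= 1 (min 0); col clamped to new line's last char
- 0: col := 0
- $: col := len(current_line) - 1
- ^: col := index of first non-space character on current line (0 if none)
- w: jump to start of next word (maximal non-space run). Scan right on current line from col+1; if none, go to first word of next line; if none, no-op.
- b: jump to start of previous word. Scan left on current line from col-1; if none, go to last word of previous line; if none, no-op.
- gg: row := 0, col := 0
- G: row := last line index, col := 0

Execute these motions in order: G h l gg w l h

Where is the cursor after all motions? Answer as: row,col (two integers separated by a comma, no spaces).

Answer: 0,5

Derivation:
After 1 (G): row=3 col=0 char='s'
After 2 (h): row=3 col=0 char='s'
After 3 (l): row=3 col=1 char='a'
After 4 (gg): row=0 col=0 char='r'
After 5 (w): row=0 col=5 char='r'
After 6 (l): row=0 col=6 char='o'
After 7 (h): row=0 col=5 char='r'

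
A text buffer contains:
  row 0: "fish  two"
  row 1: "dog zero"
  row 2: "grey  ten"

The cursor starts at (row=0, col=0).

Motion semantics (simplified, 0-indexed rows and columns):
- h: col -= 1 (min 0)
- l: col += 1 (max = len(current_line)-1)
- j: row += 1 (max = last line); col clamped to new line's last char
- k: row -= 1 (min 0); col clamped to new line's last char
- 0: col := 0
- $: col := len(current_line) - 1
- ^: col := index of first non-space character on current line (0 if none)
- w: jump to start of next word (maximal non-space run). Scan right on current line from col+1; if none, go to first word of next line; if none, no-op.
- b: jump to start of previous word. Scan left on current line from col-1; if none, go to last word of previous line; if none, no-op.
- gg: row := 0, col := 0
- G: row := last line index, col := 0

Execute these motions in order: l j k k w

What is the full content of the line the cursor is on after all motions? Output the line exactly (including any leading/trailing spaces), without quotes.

After 1 (l): row=0 col=1 char='i'
After 2 (j): row=1 col=1 char='o'
After 3 (k): row=0 col=1 char='i'
After 4 (k): row=0 col=1 char='i'
After 5 (w): row=0 col=6 char='t'

Answer: fish  two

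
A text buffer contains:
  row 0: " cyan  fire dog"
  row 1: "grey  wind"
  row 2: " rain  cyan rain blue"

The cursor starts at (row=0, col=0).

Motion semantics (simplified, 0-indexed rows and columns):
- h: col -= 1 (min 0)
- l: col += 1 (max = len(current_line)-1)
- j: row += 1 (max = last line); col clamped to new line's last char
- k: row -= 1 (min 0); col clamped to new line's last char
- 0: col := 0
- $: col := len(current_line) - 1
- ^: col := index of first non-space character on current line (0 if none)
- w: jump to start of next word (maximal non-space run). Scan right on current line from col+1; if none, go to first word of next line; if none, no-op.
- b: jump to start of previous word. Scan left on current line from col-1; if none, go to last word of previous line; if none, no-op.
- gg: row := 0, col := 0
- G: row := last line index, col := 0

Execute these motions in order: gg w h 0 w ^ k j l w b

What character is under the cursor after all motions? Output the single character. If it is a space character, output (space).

After 1 (gg): row=0 col=0 char='_'
After 2 (w): row=0 col=1 char='c'
After 3 (h): row=0 col=0 char='_'
After 4 (0): row=0 col=0 char='_'
After 5 (w): row=0 col=1 char='c'
After 6 (^): row=0 col=1 char='c'
After 7 (k): row=0 col=1 char='c'
After 8 (j): row=1 col=1 char='r'
After 9 (l): row=1 col=2 char='e'
After 10 (w): row=1 col=6 char='w'
After 11 (b): row=1 col=0 char='g'

Answer: g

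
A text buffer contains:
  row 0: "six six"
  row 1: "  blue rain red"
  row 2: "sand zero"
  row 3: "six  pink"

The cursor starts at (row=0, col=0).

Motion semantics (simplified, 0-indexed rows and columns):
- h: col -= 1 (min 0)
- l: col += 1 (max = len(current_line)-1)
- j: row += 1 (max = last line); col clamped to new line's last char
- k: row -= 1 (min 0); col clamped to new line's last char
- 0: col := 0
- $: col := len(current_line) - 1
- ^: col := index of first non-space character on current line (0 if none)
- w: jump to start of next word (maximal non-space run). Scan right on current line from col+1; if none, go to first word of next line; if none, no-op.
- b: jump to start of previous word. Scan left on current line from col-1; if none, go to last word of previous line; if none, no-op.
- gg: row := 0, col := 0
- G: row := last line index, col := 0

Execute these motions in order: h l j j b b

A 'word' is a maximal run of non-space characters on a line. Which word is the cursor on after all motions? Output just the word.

After 1 (h): row=0 col=0 char='s'
After 2 (l): row=0 col=1 char='i'
After 3 (j): row=1 col=1 char='_'
After 4 (j): row=2 col=1 char='a'
After 5 (b): row=2 col=0 char='s'
After 6 (b): row=1 col=12 char='r'

Answer: red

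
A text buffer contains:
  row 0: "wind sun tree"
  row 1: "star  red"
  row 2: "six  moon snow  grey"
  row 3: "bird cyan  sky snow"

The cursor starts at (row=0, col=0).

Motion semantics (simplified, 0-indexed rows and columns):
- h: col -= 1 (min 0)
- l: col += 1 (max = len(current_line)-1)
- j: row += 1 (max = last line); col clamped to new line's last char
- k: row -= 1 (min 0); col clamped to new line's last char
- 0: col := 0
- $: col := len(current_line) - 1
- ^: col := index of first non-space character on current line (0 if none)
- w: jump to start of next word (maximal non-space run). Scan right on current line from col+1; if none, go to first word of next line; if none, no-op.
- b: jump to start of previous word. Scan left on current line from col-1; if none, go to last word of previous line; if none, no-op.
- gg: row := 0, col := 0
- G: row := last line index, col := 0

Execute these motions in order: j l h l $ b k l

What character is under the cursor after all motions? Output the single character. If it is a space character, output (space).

Answer: n

Derivation:
After 1 (j): row=1 col=0 char='s'
After 2 (l): row=1 col=1 char='t'
After 3 (h): row=1 col=0 char='s'
After 4 (l): row=1 col=1 char='t'
After 5 ($): row=1 col=8 char='d'
After 6 (b): row=1 col=6 char='r'
After 7 (k): row=0 col=6 char='u'
After 8 (l): row=0 col=7 char='n'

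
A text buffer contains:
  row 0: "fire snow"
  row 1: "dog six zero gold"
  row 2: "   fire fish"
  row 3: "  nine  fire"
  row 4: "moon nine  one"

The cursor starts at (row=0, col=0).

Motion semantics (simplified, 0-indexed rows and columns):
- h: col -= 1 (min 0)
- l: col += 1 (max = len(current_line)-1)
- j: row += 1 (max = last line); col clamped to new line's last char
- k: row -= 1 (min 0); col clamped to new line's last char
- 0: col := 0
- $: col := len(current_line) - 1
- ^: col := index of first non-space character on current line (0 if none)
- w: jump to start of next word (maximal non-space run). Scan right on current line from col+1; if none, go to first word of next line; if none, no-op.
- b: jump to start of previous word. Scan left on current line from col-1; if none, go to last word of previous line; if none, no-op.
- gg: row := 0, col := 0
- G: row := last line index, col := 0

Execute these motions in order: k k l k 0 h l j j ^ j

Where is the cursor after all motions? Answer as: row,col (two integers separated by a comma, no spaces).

After 1 (k): row=0 col=0 char='f'
After 2 (k): row=0 col=0 char='f'
After 3 (l): row=0 col=1 char='i'
After 4 (k): row=0 col=1 char='i'
After 5 (0): row=0 col=0 char='f'
After 6 (h): row=0 col=0 char='f'
After 7 (l): row=0 col=1 char='i'
After 8 (j): row=1 col=1 char='o'
After 9 (j): row=2 col=1 char='_'
After 10 (^): row=2 col=3 char='f'
After 11 (j): row=3 col=3 char='i'

Answer: 3,3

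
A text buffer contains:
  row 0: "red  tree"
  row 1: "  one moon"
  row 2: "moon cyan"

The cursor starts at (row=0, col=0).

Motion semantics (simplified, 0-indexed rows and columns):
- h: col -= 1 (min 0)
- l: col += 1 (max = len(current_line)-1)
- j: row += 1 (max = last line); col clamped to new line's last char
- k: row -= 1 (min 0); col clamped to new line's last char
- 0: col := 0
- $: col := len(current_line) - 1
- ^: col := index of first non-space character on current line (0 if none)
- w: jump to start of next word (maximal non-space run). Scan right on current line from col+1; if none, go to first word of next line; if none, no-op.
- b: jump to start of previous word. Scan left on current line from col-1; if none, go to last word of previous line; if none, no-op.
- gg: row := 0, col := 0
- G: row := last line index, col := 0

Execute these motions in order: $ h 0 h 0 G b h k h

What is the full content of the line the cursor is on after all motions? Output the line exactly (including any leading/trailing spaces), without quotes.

Answer: red  tree

Derivation:
After 1 ($): row=0 col=8 char='e'
After 2 (h): row=0 col=7 char='e'
After 3 (0): row=0 col=0 char='r'
After 4 (h): row=0 col=0 char='r'
After 5 (0): row=0 col=0 char='r'
After 6 (G): row=2 col=0 char='m'
After 7 (b): row=1 col=6 char='m'
After 8 (h): row=1 col=5 char='_'
After 9 (k): row=0 col=5 char='t'
After 10 (h): row=0 col=4 char='_'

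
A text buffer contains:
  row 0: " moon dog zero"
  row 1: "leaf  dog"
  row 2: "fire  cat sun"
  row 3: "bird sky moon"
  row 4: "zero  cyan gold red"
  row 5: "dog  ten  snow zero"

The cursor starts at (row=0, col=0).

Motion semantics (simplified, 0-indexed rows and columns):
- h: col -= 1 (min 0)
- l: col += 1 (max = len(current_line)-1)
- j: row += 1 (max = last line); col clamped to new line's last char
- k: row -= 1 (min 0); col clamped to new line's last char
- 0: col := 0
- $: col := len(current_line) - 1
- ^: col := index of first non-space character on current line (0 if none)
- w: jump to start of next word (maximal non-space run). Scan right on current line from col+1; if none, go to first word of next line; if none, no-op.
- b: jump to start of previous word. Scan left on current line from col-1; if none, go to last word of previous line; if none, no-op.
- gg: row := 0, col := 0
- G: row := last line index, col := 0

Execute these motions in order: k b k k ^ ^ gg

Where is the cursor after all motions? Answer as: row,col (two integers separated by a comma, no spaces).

After 1 (k): row=0 col=0 char='_'
After 2 (b): row=0 col=0 char='_'
After 3 (k): row=0 col=0 char='_'
After 4 (k): row=0 col=0 char='_'
After 5 (^): row=0 col=1 char='m'
After 6 (^): row=0 col=1 char='m'
After 7 (gg): row=0 col=0 char='_'

Answer: 0,0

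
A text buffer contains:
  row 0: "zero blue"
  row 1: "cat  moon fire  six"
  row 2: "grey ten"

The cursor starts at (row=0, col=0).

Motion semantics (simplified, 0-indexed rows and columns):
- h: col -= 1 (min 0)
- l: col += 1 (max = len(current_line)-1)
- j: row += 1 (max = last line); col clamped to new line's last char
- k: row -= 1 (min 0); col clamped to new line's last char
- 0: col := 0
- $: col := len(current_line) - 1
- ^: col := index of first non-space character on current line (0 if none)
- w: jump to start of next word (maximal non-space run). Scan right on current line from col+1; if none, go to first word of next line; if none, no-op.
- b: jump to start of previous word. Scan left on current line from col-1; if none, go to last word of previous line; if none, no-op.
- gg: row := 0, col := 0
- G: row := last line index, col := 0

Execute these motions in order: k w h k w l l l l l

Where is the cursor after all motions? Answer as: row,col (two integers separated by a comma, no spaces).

Answer: 0,8

Derivation:
After 1 (k): row=0 col=0 char='z'
After 2 (w): row=0 col=5 char='b'
After 3 (h): row=0 col=4 char='_'
After 4 (k): row=0 col=4 char='_'
After 5 (w): row=0 col=5 char='b'
After 6 (l): row=0 col=6 char='l'
After 7 (l): row=0 col=7 char='u'
After 8 (l): row=0 col=8 char='e'
After 9 (l): row=0 col=8 char='e'
After 10 (l): row=0 col=8 char='e'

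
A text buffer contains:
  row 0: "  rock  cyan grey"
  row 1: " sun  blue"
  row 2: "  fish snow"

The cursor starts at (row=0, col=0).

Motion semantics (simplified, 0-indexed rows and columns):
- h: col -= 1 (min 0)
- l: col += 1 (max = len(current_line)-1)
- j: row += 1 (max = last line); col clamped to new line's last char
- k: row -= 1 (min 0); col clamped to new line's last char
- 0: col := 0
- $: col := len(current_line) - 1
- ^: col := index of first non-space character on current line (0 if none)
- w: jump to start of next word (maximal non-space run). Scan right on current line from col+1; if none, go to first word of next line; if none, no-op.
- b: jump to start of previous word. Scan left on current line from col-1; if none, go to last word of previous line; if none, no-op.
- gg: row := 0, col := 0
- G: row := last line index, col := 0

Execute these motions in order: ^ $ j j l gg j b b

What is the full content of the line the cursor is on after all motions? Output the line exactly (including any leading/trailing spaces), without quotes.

Answer:   rock  cyan grey

Derivation:
After 1 (^): row=0 col=2 char='r'
After 2 ($): row=0 col=16 char='y'
After 3 (j): row=1 col=9 char='e'
After 4 (j): row=2 col=9 char='o'
After 5 (l): row=2 col=10 char='w'
After 6 (gg): row=0 col=0 char='_'
After 7 (j): row=1 col=0 char='_'
After 8 (b): row=0 col=13 char='g'
After 9 (b): row=0 col=8 char='c'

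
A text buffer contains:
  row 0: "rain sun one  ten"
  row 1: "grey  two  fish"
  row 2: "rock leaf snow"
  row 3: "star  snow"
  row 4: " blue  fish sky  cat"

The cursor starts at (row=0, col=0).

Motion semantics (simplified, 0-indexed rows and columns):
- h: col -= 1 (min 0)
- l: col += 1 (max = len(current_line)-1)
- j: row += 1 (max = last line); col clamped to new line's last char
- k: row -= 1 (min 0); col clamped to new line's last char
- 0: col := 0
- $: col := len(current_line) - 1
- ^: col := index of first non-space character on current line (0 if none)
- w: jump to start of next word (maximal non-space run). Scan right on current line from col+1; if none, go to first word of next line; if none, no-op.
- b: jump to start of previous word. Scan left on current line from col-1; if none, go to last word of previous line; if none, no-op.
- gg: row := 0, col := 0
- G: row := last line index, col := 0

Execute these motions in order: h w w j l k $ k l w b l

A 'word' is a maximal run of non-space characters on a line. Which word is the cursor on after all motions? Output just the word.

After 1 (h): row=0 col=0 char='r'
After 2 (w): row=0 col=5 char='s'
After 3 (w): row=0 col=9 char='o'
After 4 (j): row=1 col=9 char='_'
After 5 (l): row=1 col=10 char='_'
After 6 (k): row=0 col=10 char='n'
After 7 ($): row=0 col=16 char='n'
After 8 (k): row=0 col=16 char='n'
After 9 (l): row=0 col=16 char='n'
After 10 (w): row=1 col=0 char='g'
After 11 (b): row=0 col=14 char='t'
After 12 (l): row=0 col=15 char='e'

Answer: ten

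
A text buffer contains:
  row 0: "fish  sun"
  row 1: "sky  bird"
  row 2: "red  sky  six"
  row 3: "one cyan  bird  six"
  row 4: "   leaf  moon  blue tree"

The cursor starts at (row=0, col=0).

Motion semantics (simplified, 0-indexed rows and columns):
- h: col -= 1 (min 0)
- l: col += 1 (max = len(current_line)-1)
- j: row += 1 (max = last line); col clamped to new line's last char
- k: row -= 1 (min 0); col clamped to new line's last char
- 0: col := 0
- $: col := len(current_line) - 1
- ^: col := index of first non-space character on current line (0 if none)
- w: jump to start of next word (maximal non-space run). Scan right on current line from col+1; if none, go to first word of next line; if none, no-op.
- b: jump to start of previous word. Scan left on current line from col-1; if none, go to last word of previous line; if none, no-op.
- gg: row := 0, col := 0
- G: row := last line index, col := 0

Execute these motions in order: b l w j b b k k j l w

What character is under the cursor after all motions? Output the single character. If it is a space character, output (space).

Answer: b

Derivation:
After 1 (b): row=0 col=0 char='f'
After 2 (l): row=0 col=1 char='i'
After 3 (w): row=0 col=6 char='s'
After 4 (j): row=1 col=6 char='i'
After 5 (b): row=1 col=5 char='b'
After 6 (b): row=1 col=0 char='s'
After 7 (k): row=0 col=0 char='f'
After 8 (k): row=0 col=0 char='f'
After 9 (j): row=1 col=0 char='s'
After 10 (l): row=1 col=1 char='k'
After 11 (w): row=1 col=5 char='b'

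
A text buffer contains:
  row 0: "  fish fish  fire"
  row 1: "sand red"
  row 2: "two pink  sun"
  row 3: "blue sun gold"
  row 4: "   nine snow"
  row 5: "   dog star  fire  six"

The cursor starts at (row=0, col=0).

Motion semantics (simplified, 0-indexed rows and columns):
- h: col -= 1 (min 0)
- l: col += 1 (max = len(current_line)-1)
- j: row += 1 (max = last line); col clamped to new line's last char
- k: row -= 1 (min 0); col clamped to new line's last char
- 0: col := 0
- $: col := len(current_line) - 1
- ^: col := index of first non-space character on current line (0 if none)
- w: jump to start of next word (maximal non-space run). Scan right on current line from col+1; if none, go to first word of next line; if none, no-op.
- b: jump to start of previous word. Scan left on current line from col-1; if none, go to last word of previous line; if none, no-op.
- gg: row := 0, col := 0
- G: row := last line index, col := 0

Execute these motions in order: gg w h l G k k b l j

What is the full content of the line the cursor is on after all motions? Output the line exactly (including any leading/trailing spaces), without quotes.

Answer: blue sun gold

Derivation:
After 1 (gg): row=0 col=0 char='_'
After 2 (w): row=0 col=2 char='f'
After 3 (h): row=0 col=1 char='_'
After 4 (l): row=0 col=2 char='f'
After 5 (G): row=5 col=0 char='_'
After 6 (k): row=4 col=0 char='_'
After 7 (k): row=3 col=0 char='b'
After 8 (b): row=2 col=10 char='s'
After 9 (l): row=2 col=11 char='u'
After 10 (j): row=3 col=11 char='l'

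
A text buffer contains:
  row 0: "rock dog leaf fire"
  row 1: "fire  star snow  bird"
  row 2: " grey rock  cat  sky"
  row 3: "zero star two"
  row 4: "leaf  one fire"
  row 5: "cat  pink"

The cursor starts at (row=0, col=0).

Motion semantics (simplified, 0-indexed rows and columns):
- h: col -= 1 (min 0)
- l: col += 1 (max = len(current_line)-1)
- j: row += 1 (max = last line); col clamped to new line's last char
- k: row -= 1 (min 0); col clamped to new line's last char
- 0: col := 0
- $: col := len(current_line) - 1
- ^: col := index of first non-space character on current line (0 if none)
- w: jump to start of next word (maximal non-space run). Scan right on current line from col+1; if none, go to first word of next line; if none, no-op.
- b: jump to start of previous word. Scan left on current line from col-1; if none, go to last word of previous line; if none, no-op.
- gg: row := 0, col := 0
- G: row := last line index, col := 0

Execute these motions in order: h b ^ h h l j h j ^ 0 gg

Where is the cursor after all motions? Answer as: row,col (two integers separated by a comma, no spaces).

After 1 (h): row=0 col=0 char='r'
After 2 (b): row=0 col=0 char='r'
After 3 (^): row=0 col=0 char='r'
After 4 (h): row=0 col=0 char='r'
After 5 (h): row=0 col=0 char='r'
After 6 (l): row=0 col=1 char='o'
After 7 (j): row=1 col=1 char='i'
After 8 (h): row=1 col=0 char='f'
After 9 (j): row=2 col=0 char='_'
After 10 (^): row=2 col=1 char='g'
After 11 (0): row=2 col=0 char='_'
After 12 (gg): row=0 col=0 char='r'

Answer: 0,0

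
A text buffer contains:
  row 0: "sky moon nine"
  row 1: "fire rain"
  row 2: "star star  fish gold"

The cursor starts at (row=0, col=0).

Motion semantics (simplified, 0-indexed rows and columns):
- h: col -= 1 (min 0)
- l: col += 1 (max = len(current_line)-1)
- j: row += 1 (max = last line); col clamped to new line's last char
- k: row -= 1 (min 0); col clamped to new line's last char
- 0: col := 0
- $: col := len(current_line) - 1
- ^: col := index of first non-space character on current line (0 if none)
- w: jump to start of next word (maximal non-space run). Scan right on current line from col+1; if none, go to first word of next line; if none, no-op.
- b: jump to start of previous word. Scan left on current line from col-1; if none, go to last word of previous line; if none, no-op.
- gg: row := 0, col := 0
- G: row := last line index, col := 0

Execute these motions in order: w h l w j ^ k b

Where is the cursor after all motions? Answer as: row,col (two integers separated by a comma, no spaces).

After 1 (w): row=0 col=4 char='m'
After 2 (h): row=0 col=3 char='_'
After 3 (l): row=0 col=4 char='m'
After 4 (w): row=0 col=9 char='n'
After 5 (j): row=1 col=8 char='n'
After 6 (^): row=1 col=0 char='f'
After 7 (k): row=0 col=0 char='s'
After 8 (b): row=0 col=0 char='s'

Answer: 0,0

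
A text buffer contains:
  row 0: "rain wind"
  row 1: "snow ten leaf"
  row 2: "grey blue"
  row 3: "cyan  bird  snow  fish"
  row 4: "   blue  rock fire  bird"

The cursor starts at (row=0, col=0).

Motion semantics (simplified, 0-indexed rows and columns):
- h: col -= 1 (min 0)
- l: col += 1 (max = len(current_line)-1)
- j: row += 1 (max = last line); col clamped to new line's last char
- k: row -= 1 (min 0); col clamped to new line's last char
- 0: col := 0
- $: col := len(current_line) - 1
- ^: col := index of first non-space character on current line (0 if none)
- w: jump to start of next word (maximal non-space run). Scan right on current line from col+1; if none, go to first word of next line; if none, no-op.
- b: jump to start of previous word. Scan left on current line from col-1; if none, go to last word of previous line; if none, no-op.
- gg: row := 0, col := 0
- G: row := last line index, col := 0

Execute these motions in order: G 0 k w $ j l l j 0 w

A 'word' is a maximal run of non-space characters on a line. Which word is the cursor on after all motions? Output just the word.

Answer: blue

Derivation:
After 1 (G): row=4 col=0 char='_'
After 2 (0): row=4 col=0 char='_'
After 3 (k): row=3 col=0 char='c'
After 4 (w): row=3 col=6 char='b'
After 5 ($): row=3 col=21 char='h'
After 6 (j): row=4 col=21 char='i'
After 7 (l): row=4 col=22 char='r'
After 8 (l): row=4 col=23 char='d'
After 9 (j): row=4 col=23 char='d'
After 10 (0): row=4 col=0 char='_'
After 11 (w): row=4 col=3 char='b'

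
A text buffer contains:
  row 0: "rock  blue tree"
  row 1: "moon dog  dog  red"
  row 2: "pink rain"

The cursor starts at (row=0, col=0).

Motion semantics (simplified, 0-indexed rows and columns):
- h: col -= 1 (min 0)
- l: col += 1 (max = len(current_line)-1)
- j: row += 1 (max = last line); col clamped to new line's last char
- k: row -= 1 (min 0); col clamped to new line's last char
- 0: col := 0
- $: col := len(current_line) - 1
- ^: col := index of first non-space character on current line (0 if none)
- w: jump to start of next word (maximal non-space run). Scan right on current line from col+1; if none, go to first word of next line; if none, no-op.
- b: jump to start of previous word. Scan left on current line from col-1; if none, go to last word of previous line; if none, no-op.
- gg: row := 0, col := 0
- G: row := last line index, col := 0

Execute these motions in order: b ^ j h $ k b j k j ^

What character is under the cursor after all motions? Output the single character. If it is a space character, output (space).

Answer: m

Derivation:
After 1 (b): row=0 col=0 char='r'
After 2 (^): row=0 col=0 char='r'
After 3 (j): row=1 col=0 char='m'
After 4 (h): row=1 col=0 char='m'
After 5 ($): row=1 col=17 char='d'
After 6 (k): row=0 col=14 char='e'
After 7 (b): row=0 col=11 char='t'
After 8 (j): row=1 col=11 char='o'
After 9 (k): row=0 col=11 char='t'
After 10 (j): row=1 col=11 char='o'
After 11 (^): row=1 col=0 char='m'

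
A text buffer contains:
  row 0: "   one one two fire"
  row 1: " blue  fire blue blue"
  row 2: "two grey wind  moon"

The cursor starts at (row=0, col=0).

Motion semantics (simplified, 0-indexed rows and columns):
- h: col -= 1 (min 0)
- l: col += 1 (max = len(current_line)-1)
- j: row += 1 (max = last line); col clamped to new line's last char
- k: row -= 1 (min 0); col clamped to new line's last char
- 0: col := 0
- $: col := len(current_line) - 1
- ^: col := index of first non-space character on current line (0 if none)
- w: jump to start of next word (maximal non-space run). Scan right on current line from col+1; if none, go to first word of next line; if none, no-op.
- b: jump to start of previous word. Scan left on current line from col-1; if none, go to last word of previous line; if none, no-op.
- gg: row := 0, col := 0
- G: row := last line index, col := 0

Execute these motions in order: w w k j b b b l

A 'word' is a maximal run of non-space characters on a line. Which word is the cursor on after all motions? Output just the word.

Answer: two

Derivation:
After 1 (w): row=0 col=3 char='o'
After 2 (w): row=0 col=7 char='o'
After 3 (k): row=0 col=7 char='o'
After 4 (j): row=1 col=7 char='f'
After 5 (b): row=1 col=1 char='b'
After 6 (b): row=0 col=15 char='f'
After 7 (b): row=0 col=11 char='t'
After 8 (l): row=0 col=12 char='w'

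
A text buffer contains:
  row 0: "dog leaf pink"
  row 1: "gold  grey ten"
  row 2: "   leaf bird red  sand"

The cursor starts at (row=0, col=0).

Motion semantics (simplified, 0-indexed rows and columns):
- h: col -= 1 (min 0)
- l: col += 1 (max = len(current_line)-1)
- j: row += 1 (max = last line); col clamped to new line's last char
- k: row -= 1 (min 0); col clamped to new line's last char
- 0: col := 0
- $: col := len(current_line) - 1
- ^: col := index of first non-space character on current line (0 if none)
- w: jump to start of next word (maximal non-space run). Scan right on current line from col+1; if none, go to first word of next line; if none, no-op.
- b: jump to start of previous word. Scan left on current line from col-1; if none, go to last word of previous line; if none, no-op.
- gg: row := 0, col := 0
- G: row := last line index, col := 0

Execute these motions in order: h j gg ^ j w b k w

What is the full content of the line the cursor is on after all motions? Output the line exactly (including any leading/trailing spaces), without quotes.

Answer: dog leaf pink

Derivation:
After 1 (h): row=0 col=0 char='d'
After 2 (j): row=1 col=0 char='g'
After 3 (gg): row=0 col=0 char='d'
After 4 (^): row=0 col=0 char='d'
After 5 (j): row=1 col=0 char='g'
After 6 (w): row=1 col=6 char='g'
After 7 (b): row=1 col=0 char='g'
After 8 (k): row=0 col=0 char='d'
After 9 (w): row=0 col=4 char='l'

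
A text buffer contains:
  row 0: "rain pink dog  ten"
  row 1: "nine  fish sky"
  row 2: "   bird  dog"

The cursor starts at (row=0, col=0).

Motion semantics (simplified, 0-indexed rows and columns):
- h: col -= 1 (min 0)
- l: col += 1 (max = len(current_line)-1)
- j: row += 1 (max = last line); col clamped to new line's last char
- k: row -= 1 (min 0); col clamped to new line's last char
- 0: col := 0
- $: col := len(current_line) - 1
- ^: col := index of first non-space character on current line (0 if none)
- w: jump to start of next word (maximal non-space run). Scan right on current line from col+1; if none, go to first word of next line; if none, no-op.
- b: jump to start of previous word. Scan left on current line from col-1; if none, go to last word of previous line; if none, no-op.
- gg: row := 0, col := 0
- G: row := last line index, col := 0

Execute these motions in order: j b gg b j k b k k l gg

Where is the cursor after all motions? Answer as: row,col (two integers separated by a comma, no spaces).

After 1 (j): row=1 col=0 char='n'
After 2 (b): row=0 col=15 char='t'
After 3 (gg): row=0 col=0 char='r'
After 4 (b): row=0 col=0 char='r'
After 5 (j): row=1 col=0 char='n'
After 6 (k): row=0 col=0 char='r'
After 7 (b): row=0 col=0 char='r'
After 8 (k): row=0 col=0 char='r'
After 9 (k): row=0 col=0 char='r'
After 10 (l): row=0 col=1 char='a'
After 11 (gg): row=0 col=0 char='r'

Answer: 0,0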